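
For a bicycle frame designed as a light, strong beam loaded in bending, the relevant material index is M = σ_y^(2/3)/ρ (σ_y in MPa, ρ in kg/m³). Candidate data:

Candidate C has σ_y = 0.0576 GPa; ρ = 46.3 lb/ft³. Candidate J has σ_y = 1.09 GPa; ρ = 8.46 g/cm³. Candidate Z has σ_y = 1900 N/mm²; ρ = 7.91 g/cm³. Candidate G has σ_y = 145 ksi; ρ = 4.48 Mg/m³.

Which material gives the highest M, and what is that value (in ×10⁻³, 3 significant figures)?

candidate G, M = 22.3×10⁻³

In SI units:
  candidate C: σ_y = 57.60 MPa, ρ = 741.7 kg/m³
  candidate J: σ_y = 1090 MPa, ρ = 8460 kg/m³
  candidate Z: σ_y = 1900 MPa, ρ = 7910 kg/m³
  candidate G: σ_y = 999.7 MPa, ρ = 4480 kg/m³
  candidate G: M = 22.3×10⁻³
  candidate C: M = 20.1×10⁻³
  candidate Z: M = 19.4×10⁻³
  candidate J: M = 12.5×10⁻³
The maximum is for candidate G.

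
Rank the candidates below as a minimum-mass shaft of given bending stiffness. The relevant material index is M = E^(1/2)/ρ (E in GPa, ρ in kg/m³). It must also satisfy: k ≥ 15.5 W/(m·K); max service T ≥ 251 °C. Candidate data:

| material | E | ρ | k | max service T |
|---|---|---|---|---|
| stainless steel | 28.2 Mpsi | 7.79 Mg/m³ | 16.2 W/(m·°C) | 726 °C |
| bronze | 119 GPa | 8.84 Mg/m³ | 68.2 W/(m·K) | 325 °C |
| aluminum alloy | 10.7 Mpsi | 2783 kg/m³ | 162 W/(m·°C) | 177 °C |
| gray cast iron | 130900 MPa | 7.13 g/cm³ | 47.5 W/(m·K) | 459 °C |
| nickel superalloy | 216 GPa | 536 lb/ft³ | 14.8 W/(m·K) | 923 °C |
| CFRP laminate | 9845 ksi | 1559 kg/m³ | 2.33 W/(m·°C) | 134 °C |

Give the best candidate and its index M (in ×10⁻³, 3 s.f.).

stainless steel, M = 1.79×10⁻³

Screen on constraints: k ≥ 15.5 W/(m·K); max service T ≥ 251 °C. Survivors: stainless steel, bronze, gray cast iron.
Convert each candidate to consistent units, then evaluate M:
  stainless steel: E = 194.4 GPa, ρ = 7790 kg/m³
  bronze: E = 119.0 GPa, ρ = 8840 kg/m³
  gray cast iron: E = 130.9 GPa, ρ = 7130 kg/m³
  stainless steel: M = 1.79×10⁻³
  gray cast iron: M = 1.60×10⁻³
  bronze: M = 1.23×10⁻³
Stainless steel ranks first.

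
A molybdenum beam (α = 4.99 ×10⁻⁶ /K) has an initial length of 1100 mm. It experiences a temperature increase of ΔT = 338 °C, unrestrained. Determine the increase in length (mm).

1.86 mm

ΔL = α·L₀·ΔT = 4.99×10⁻⁶ × 1100 mm × 338.0 K = 1.86 mm.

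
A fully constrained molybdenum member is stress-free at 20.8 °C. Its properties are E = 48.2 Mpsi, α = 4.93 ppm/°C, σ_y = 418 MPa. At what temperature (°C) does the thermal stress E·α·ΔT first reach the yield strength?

276 °C

E = 48.2 Mpsi = 332.3 GPa.
E·α·ΔT = 418.0 MPa ⇒ ΔT = 418.0 / (332.3×10³ × 4.93×10⁻⁶) = 255.1 K.
T = 20.8 + 255.1 = 275.9 °C.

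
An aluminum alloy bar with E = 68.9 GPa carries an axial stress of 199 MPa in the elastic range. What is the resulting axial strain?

2.89×10⁻³

ε = σ/E = 199 / 68900 = 2.89×10⁻³.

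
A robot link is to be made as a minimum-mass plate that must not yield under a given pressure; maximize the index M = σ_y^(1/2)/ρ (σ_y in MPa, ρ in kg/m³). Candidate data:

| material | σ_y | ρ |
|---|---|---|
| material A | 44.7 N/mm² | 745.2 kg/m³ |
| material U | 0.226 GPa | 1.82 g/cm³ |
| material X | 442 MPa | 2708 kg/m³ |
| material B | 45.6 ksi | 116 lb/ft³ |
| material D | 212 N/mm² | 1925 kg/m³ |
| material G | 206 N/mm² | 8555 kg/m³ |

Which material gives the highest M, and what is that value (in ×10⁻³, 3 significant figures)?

material B, M = 9.54×10⁻³

After converting to SI:
  material A: σ_y = 44.70 MPa, ρ = 745.2 kg/m³
  material U: σ_y = 226.0 MPa, ρ = 1820 kg/m³
  material X: σ_y = 442.0 MPa, ρ = 2708 kg/m³
  material B: σ_y = 314.4 MPa, ρ = 1858 kg/m³
  material D: σ_y = 212.0 MPa, ρ = 1925 kg/m³
  material G: σ_y = 206.0 MPa, ρ = 8555 kg/m³
  material B: M = 9.54×10⁻³
  material A: M = 8.97×10⁻³
  material U: M = 8.26×10⁻³
  material X: M = 7.76×10⁻³
  material D: M = 7.56×10⁻³
  material G: M = 1.68×10⁻³
Highest index: material B.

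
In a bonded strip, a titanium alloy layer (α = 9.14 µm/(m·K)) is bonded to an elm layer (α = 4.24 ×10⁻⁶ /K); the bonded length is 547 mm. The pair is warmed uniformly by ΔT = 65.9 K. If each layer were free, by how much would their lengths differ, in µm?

Δα = |9.14 − 4.24|×10⁻⁶/K = 4.90×10⁻⁶/K.
ΔL_mismatch = Δα·L·ΔT = 4.90×10⁻⁶ × 547.0 mm × 65.9 K = 177 µm.

177 µm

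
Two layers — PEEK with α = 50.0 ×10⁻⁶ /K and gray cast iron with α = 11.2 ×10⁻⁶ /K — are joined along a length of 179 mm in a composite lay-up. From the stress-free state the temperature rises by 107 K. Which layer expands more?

α(PEEK) = 50.0×10⁻⁶/K vs α(gray cast iron) = 11.2×10⁻⁶/K.
Higher α expands more for the same ΔT: PEEK.

PEEK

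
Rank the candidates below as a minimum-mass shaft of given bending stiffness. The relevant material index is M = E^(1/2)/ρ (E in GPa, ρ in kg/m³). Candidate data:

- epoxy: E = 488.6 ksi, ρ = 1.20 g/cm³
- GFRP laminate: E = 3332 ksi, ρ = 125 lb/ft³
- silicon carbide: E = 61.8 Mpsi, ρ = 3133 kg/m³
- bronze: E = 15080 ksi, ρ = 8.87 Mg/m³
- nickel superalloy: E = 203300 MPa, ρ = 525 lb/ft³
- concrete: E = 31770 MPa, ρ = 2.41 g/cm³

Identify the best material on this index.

silicon carbide

After converting to SI:
  epoxy: E = 3.369 GPa, ρ = 1200 kg/m³
  GFRP laminate: E = 22.97 GPa, ρ = 2002 kg/m³
  silicon carbide: E = 426.1 GPa, ρ = 3133 kg/m³
  bronze: E = 104.0 GPa, ρ = 8870 kg/m³
  nickel superalloy: E = 203.3 GPa, ρ = 8410 kg/m³
  concrete: E = 31.77 GPa, ρ = 2410 kg/m³
  silicon carbide: M = 6.59×10⁻³
  GFRP laminate: M = 2.39×10⁻³
  concrete: M = 2.34×10⁻³
  nickel superalloy: M = 1.70×10⁻³
  epoxy: M = 1.53×10⁻³
  bronze: M = 1.15×10⁻³
Highest index: silicon carbide.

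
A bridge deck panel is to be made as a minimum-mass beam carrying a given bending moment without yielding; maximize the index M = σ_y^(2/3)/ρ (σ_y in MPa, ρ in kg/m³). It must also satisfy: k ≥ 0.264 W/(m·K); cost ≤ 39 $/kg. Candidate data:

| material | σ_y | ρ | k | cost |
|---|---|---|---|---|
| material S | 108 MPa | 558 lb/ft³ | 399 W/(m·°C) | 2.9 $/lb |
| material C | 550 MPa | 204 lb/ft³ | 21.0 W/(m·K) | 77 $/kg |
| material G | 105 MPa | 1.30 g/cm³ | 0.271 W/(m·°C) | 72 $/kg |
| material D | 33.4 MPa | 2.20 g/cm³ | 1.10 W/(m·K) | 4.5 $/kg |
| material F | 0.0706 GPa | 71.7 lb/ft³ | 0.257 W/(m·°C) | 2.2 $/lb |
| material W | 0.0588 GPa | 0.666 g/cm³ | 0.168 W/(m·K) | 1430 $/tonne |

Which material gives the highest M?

material D

Screen on constraints: k ≥ 0.264 W/(m·K); cost ≤ 39 $/kg. Survivors: material S, material D.
After converting to SI:
  material S: σ_y = 108.0 MPa, ρ = 8938 kg/m³
  material D: σ_y = 33.40 MPa, ρ = 2200 kg/m³
  material D: M = 4.71×10⁻³
  material S: M = 2.54×10⁻³
Material D ranks first.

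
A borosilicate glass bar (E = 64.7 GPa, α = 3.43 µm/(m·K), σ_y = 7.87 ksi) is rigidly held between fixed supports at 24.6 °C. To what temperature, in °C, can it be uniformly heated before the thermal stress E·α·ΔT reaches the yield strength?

σ_y = 7.87 ksi = 54.26 MPa.
E·α·ΔT = 54.26 MPa ⇒ ΔT = 54.26 / (64.70×10³ × 3.43×10⁻⁶) = 244.5 K.
T = 24.6 + 244.5 = 269.1 °C.

269 °C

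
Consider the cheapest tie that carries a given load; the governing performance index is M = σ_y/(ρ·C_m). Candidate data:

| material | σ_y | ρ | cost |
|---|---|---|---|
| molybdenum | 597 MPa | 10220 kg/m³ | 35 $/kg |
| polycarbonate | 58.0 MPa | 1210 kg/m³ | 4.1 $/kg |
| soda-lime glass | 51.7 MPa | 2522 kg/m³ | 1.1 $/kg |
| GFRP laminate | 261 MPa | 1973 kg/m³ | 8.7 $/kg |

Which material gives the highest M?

soda-lime glass

Per-candidate index values:
  soda-lime glass: M = 18.6 kN·m per $
  GFRP laminate: M = 15.2 kN·m per $
  polycarbonate: M = 11.7 kN·m per $
  molybdenum: M = 1.67 kN·m per $
The maximum is for soda-lime glass.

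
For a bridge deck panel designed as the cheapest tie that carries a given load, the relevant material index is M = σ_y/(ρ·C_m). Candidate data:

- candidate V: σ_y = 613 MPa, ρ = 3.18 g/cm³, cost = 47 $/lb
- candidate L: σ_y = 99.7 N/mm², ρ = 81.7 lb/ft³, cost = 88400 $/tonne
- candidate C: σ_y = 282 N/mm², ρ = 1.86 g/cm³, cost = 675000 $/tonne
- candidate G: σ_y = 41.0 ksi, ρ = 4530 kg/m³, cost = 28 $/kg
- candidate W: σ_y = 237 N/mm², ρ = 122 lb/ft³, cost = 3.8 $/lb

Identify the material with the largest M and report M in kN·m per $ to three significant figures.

Putting every candidate on a common basis:
  candidate V: σ_y = 613.0 MPa, ρ = 3180 kg/m³, cost = 103.6 $/kg
  candidate L: σ_y = 99.70 MPa, ρ = 1309 kg/m³, cost = 88.40 $/kg
  candidate C: σ_y = 282.0 MPa, ρ = 1860 kg/m³, cost = 675.0 $/kg
  candidate G: σ_y = 282.7 MPa, ρ = 4530 kg/m³, cost = 28.00 $/kg
  candidate W: σ_y = 237.0 MPa, ρ = 1954 kg/m³, cost = 8.377 $/kg
  candidate W: M = 14.5 kN·m per $
  candidate G: M = 2.23 kN·m per $
  candidate V: M = 1.86 kN·m per $
  candidate L: M = 0.862 kN·m per $
  candidate C: M = 0.225 kN·m per $
Highest index: candidate W.

candidate W, M = 14.5 kN·m per $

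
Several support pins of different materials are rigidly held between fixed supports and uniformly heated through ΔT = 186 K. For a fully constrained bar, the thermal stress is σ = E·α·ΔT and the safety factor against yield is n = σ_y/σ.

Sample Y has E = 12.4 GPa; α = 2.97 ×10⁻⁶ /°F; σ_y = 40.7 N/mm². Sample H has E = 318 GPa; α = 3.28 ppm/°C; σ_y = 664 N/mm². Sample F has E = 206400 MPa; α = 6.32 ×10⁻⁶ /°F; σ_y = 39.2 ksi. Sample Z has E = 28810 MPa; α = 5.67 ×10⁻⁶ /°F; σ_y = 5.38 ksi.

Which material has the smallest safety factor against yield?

Per material, after unit conversion:
  sample Y: E = 12.40, α = 5.35, σ_y = 40.70 → σ = 12.3 MPa, n = 3.30
  sample H: E = 318.0, α = 3.28, σ_y = 664.0 → σ = 194 MPa, n = 3.42
  sample F: E = 206.4, α = 11.4, σ_y = 270.3 → σ = 437 MPa, n = 0.619
  sample Z: E = 28.81, α = 10.2, σ_y = 37.09 → σ = 54.7 MPa, n = 0.678
The minimum is sample F at n = 0.619.

sample F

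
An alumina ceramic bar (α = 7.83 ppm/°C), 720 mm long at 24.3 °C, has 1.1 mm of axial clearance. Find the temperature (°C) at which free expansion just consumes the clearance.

219 °C

α·L₀·ΔT = 1.1 mm ⇒ ΔT = 1.1 / (7.83×10⁻⁶ × 720.0) = 195.1 K.
T = 24.3 + 195.1 = 219.4 °C.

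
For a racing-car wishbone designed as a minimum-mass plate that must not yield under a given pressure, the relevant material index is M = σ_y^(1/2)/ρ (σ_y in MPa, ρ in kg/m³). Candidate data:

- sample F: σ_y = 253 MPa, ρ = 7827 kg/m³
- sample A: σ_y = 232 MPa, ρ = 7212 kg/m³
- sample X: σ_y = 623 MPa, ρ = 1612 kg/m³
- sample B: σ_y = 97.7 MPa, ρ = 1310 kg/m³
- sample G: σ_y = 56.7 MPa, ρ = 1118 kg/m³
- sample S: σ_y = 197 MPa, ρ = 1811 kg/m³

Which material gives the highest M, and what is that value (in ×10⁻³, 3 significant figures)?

sample X, M = 15.5×10⁻³

Evaluate M for each candidate:
  sample X: M = 15.5×10⁻³
  sample S: M = 7.75×10⁻³
  sample B: M = 7.55×10⁻³
  sample G: M = 6.74×10⁻³
  sample A: M = 2.11×10⁻³
  sample F: M = 2.03×10⁻³
Highest index: sample X.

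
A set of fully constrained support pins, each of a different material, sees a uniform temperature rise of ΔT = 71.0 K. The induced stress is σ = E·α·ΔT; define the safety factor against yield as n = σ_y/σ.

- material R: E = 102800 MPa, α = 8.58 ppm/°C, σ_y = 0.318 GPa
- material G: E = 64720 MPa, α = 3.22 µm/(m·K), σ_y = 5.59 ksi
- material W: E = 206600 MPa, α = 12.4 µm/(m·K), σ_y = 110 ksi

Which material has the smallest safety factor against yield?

material G

With everything in SI (GPa, ×10⁻⁶/K, MPa):
  material R: E = 102.8, α = 8.58, σ_y = 318.0 → σ = 62.6 MPa, n = 5.08
  material G: E = 64.72, α = 3.22, σ_y = 38.54 → σ = 14.8 MPa, n = 2.60
  material W: E = 206.6, α = 12.4, σ_y = 758.4 → σ = 182 MPa, n = 4.17
The minimum is material G at n = 2.60.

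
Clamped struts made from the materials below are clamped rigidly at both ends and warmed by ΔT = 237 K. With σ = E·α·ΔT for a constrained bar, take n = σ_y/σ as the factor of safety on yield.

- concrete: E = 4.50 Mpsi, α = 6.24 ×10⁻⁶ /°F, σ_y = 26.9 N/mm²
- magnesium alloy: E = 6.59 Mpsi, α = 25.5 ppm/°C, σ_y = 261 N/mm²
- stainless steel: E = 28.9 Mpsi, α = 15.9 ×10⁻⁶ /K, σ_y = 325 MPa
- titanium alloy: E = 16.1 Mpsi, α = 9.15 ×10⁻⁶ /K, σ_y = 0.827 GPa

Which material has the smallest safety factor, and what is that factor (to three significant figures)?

concrete, n = 0.326

With everything in SI (GPa, ×10⁻⁶/K, MPa):
  concrete: E = 31.03, α = 11.2, σ_y = 26.90 → σ = 82.6 MPa, n = 0.326
  magnesium alloy: E = 45.44, α = 25.5, σ_y = 261.0 → σ = 275 MPa, n = 0.950
  stainless steel: E = 199.3, α = 15.9, σ_y = 325.0 → σ = 751 MPa, n = 0.433
  titanium alloy: E = 111.0, α = 9.15, σ_y = 827.0 → σ = 241 MPa, n = 3.44
Concrete has the lowest safety factor, n = 0.326.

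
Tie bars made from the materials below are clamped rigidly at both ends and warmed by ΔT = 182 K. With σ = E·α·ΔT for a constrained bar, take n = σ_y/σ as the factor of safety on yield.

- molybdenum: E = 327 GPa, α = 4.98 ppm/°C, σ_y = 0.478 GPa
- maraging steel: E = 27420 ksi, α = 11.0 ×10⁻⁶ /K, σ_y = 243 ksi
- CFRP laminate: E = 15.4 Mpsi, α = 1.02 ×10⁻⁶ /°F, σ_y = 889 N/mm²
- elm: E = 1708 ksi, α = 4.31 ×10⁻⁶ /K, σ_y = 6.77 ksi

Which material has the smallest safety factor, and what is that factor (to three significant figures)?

Converting E to GPa, α to ×10⁻⁶/K, σ_y to MPa, then σ and n for each:
  molybdenum: E = 327.0, α = 4.98, σ_y = 478.0 → σ = 296 MPa, n = 1.61
  maraging steel: E = 189.1, α = 11.0, σ_y = 1675 → σ = 378 MPa, n = 4.43
  CFRP laminate: E = 106.2, α = 1.84, σ_y = 889.0 → σ = 35.5 MPa, n = 25.1
  elm: E = 11.78, α = 4.31, σ_y = 46.68 → σ = 9.24 MPa, n = 5.05
Smallest n: molybdenum with n = 1.61.

molybdenum, n = 1.61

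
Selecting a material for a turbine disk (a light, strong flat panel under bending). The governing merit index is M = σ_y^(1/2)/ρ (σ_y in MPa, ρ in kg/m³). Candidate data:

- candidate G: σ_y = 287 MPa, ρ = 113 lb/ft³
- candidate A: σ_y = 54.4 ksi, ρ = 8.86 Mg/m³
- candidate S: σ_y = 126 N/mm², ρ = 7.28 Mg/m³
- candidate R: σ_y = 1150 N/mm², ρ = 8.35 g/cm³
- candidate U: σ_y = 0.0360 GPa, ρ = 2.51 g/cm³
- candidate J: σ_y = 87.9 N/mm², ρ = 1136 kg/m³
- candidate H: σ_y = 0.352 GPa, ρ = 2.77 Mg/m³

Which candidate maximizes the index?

In SI units:
  candidate G: σ_y = 287.0 MPa, ρ = 1810 kg/m³
  candidate A: σ_y = 375.1 MPa, ρ = 8860 kg/m³
  candidate S: σ_y = 126.0 MPa, ρ = 7280 kg/m³
  candidate R: σ_y = 1150 MPa, ρ = 8350 kg/m³
  candidate U: σ_y = 36.00 MPa, ρ = 2510 kg/m³
  candidate J: σ_y = 87.90 MPa, ρ = 1136 kg/m³
  candidate H: σ_y = 352.0 MPa, ρ = 2770 kg/m³
  candidate G: M = 9.36×10⁻³
  candidate J: M = 8.25×10⁻³
  candidate H: M = 6.77×10⁻³
  candidate R: M = 4.06×10⁻³
  candidate U: M = 2.39×10⁻³
  candidate A: M = 2.19×10⁻³
  candidate S: M = 1.54×10⁻³
Candidate G has the largest M.

candidate G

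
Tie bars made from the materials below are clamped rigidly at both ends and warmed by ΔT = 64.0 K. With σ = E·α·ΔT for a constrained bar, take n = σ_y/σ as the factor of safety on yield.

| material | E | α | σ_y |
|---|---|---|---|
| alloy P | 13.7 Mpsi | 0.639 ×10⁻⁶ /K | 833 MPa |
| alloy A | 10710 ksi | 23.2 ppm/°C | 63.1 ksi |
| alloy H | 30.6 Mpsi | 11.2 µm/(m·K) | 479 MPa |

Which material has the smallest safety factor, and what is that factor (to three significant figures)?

alloy H, n = 3.17

With everything in SI (GPa, ×10⁻⁶/K, MPa):
  alloy P: E = 94.46, α = 0.639, σ_y = 833.0 → σ = 3.86 MPa, n = 216
  alloy A: E = 73.84, α = 23.2, σ_y = 435.1 → σ = 110 MPa, n = 3.97
  alloy H: E = 211.0, α = 11.2, σ_y = 479.0 → σ = 151 MPa, n = 3.17
Smallest n: alloy H with n = 3.17.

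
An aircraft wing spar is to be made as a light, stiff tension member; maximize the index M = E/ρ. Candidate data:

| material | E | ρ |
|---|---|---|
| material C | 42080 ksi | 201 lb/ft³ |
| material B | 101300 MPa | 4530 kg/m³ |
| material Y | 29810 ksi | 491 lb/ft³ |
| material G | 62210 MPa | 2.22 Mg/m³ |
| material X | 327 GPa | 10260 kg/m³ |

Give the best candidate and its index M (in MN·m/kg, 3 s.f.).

Putting every candidate on a common basis:
  material C: E = 290.1 GPa, ρ = 3220 kg/m³
  material B: E = 101.3 GPa, ρ = 4530 kg/m³
  material Y: E = 205.5 GPa, ρ = 7865 kg/m³
  material G: E = 62.21 GPa, ρ = 2220 kg/m³
  material X: E = 327.0 GPa, ρ = 10260 kg/m³
  material C: M = 90.1 MN·m/kg
  material X: M = 31.9 MN·m/kg
  material G: M = 28.0 MN·m/kg
  material Y: M = 26.1 MN·m/kg
  material B: M = 22.4 MN·m/kg
Material C has the largest M.

material C, M = 90.1 MN·m/kg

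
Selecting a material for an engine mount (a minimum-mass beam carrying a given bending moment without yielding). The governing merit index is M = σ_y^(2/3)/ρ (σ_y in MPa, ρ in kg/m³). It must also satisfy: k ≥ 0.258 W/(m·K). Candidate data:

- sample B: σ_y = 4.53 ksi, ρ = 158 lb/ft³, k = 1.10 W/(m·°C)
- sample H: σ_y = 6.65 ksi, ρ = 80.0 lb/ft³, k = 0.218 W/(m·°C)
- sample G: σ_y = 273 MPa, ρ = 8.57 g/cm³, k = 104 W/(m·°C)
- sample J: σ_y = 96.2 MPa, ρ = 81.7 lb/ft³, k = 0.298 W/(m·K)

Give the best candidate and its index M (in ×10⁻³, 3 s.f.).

Screen on constraints: k ≥ 0.258 W/(m·K). Survivors: sample B, sample G, sample J.
In SI units:
  sample B: σ_y = 31.23 MPa, ρ = 2531 kg/m³
  sample G: σ_y = 273.0 MPa, ρ = 8570 kg/m³
  sample J: σ_y = 96.20 MPa, ρ = 1309 kg/m³
  sample J: M = 16.0×10⁻³
  sample G: M = 4.91×10⁻³
  sample B: M = 3.92×10⁻³
Sample J has the largest M.

sample J, M = 16.0×10⁻³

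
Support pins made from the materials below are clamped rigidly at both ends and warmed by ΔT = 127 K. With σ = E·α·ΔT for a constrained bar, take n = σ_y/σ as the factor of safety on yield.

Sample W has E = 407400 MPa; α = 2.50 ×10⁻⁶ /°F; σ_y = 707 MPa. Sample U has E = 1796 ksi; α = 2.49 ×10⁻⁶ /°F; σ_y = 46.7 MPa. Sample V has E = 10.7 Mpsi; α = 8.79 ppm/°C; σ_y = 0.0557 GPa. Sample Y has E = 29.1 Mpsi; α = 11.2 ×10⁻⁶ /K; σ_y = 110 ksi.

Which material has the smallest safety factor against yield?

With everything in SI (GPa, ×10⁻⁶/K, MPa):
  sample W: E = 407.4, α = 4.50, σ_y = 707.0 → σ = 233 MPa, n = 3.04
  sample U: E = 12.38, α = 4.48, σ_y = 46.70 → σ = 7.05 MPa, n = 6.63
  sample V: E = 73.77, α = 8.79, σ_y = 55.70 → σ = 82.4 MPa, n = 0.676
  sample Y: E = 200.6, α = 11.2, σ_y = 758.4 → σ = 285 MPa, n = 2.66
Sample V has the lowest safety factor, n = 0.676.

sample V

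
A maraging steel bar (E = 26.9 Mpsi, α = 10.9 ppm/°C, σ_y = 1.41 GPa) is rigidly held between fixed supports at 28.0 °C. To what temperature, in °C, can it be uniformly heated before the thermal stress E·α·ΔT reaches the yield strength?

E = 26.9 Mpsi = 185.5 GPa.
σ_y = 1.41 GPa = 1410 MPa.
E·α·ΔT = 1410 MPa ⇒ ΔT = 1410 / (185.5×10³ × 10.9×10⁻⁶) = 697.5 K.
T = 28.0 + 697.5 = 725.5 °C.

725 °C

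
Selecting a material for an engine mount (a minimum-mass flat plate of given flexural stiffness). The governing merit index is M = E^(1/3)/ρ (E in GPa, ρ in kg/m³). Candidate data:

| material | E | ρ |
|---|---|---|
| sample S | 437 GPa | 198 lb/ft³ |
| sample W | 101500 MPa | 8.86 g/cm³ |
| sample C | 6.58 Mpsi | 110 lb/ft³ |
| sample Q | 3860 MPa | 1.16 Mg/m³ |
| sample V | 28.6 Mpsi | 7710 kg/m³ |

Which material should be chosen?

sample S

After converting to SI:
  sample S: E = 437.0 GPa, ρ = 3172 kg/m³
  sample W: E = 101.5 GPa, ρ = 8860 kg/m³
  sample C: E = 45.37 GPa, ρ = 1762 kg/m³
  sample Q: E = 3.860 GPa, ρ = 1160 kg/m³
  sample V: E = 197.2 GPa, ρ = 7710 kg/m³
  sample S: M = 2.39×10⁻³
  sample C: M = 2.02×10⁻³
  sample Q: M = 1.35×10⁻³
  sample V: M = 0.755×10⁻³
  sample W: M = 0.526×10⁻³
Sample S has the largest M.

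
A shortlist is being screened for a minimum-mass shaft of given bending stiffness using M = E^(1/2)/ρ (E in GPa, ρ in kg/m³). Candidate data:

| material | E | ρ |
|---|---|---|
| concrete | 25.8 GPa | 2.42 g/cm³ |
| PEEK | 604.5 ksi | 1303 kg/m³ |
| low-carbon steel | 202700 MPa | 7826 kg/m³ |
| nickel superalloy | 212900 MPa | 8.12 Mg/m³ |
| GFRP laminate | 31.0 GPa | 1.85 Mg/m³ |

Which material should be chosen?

After converting to SI:
  concrete: E = 25.80 GPa, ρ = 2420 kg/m³
  PEEK: E = 4.168 GPa, ρ = 1303 kg/m³
  low-carbon steel: E = 202.7 GPa, ρ = 7826 kg/m³
  nickel superalloy: E = 212.9 GPa, ρ = 8120 kg/m³
  GFRP laminate: E = 31.00 GPa, ρ = 1850 kg/m³
  GFRP laminate: M = 3.01×10⁻³
  concrete: M = 2.10×10⁻³
  low-carbon steel: M = 1.82×10⁻³
  nickel superalloy: M = 1.80×10⁻³
  PEEK: M = 1.57×10⁻³
GFRP laminate ranks first.

GFRP laminate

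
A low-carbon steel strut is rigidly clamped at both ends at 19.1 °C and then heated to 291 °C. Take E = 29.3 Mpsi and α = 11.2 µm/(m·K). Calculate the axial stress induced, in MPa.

615 MPa

E = 29.3 Mpsi = 202.0 GPa.
ΔT = 271.9 K. Constrained thermal stress σ = E·α·ΔT = 202.0×10³ MPa × 11.2×10⁻⁶ × 271.9 = 615 MPa (compressive).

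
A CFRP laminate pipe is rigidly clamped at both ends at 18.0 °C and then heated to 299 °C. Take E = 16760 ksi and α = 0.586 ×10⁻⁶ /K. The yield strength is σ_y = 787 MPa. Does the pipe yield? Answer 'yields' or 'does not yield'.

E = 16760 ksi = 115.6 GPa.
ΔT = 281.0 K. Constrained thermal stress σ = E·α·ΔT = 115.6×10³ MPa × 0.586×10⁻⁶ × 281.0 = 19.0 MPa (compressive).
Compare to σ_y = 787 MPa: σ < σ_y, so it does not yield.

does not yield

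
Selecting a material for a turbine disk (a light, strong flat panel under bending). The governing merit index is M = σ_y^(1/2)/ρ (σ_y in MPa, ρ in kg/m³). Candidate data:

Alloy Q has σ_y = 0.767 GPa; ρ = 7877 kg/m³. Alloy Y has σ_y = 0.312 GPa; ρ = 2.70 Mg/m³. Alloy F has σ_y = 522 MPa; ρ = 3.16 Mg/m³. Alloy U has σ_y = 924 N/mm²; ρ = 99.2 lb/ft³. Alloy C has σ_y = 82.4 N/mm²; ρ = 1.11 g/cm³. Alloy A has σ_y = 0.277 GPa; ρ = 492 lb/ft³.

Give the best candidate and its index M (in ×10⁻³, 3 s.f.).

Putting every candidate on a common basis:
  alloy Q: σ_y = 767.0 MPa, ρ = 7877 kg/m³
  alloy Y: σ_y = 312.0 MPa, ρ = 2700 kg/m³
  alloy F: σ_y = 522.0 MPa, ρ = 3160 kg/m³
  alloy U: σ_y = 924.0 MPa, ρ = 1589 kg/m³
  alloy C: σ_y = 82.40 MPa, ρ = 1110 kg/m³
  alloy A: σ_y = 277.0 MPa, ρ = 7881 kg/m³
  alloy U: M = 19.1×10⁻³
  alloy C: M = 8.18×10⁻³
  alloy F: M = 7.23×10⁻³
  alloy Y: M = 6.54×10⁻³
  alloy Q: M = 3.52×10⁻³
  alloy A: M = 2.11×10⁻³
Alloy U has the largest M.

alloy U, M = 19.1×10⁻³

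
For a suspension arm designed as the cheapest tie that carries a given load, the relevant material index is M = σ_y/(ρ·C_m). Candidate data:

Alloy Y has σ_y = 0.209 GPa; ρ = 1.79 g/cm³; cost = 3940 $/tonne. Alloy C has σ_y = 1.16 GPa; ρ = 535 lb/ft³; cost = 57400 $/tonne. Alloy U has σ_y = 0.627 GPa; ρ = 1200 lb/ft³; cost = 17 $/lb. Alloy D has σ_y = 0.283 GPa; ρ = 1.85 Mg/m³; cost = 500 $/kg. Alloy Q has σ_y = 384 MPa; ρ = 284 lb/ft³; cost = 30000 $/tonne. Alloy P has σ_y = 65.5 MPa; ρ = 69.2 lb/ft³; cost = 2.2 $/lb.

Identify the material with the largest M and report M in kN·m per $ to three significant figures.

Normalizing units and computing the index:
  alloy Y: σ_y = 209.0 MPa, ρ = 1790 kg/m³, cost = 3.940 $/kg
  alloy C: σ_y = 1160 MPa, ρ = 8570 kg/m³, cost = 57.40 $/kg
  alloy U: σ_y = 627.0 MPa, ρ = 19220 kg/m³, cost = 37.48 $/kg
  alloy D: σ_y = 283.0 MPa, ρ = 1850 kg/m³, cost = 500.0 $/kg
  alloy Q: σ_y = 384.0 MPa, ρ = 4549 kg/m³, cost = 30.00 $/kg
  alloy P: σ_y = 65.50 MPa, ρ = 1108 kg/m³, cost = 4.850 $/kg
  alloy Y: M = 29.6 kN·m per $
  alloy P: M = 12.2 kN·m per $
  alloy Q: M = 2.81 kN·m per $
  alloy C: M = 2.36 kN·m per $
  alloy U: M = 0.870 kN·m per $
  alloy D: M = 0.306 kN·m per $
Alloy Y ranks first.

alloy Y, M = 29.6 kN·m per $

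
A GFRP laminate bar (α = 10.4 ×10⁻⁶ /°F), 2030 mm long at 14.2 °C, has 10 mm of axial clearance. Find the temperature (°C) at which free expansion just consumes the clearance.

277 °C

α = 10.4×10⁻⁶/°F × 9/5 = 18.7×10⁻⁶/K.
α·L₀·ΔT = 10.0 mm ⇒ ΔT = 10.0 / (18.7×10⁻⁶ × 2030.0) = 263.1 K.
T = 14.2 + 263.1 = 277.3 °C.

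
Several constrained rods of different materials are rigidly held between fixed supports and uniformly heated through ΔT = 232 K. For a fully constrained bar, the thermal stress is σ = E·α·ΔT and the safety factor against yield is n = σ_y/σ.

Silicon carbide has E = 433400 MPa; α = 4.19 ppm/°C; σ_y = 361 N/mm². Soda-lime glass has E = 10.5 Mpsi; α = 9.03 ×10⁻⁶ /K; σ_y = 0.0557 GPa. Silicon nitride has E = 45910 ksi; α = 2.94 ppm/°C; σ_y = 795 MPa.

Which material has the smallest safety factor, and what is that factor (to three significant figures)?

soda-lime glass, n = 0.367

With everything in SI (GPa, ×10⁻⁶/K, MPa):
  silicon carbide: E = 433.4, α = 4.19, σ_y = 361.0 → σ = 421 MPa, n = 0.857
  soda-lime glass: E = 72.39, α = 9.03, σ_y = 55.70 → σ = 152 MPa, n = 0.367
  silicon nitride: E = 316.5, α = 2.94, σ_y = 795.0 → σ = 216 MPa, n = 3.68
Soda-lime glass has the lowest safety factor, n = 0.367.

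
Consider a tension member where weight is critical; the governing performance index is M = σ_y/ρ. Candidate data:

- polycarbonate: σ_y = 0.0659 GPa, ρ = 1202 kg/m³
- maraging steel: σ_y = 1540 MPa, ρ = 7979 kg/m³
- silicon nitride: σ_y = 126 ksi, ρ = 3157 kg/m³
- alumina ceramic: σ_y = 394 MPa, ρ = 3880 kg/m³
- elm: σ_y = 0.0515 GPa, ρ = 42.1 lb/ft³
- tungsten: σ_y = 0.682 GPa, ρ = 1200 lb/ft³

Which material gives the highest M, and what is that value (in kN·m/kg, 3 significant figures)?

silicon nitride, M = 275 kN·m/kg

Putting every candidate on a common basis:
  polycarbonate: σ_y = 65.90 MPa, ρ = 1202 kg/m³
  maraging steel: σ_y = 1540 MPa, ρ = 7979 kg/m³
  silicon nitride: σ_y = 868.7 MPa, ρ = 3157 kg/m³
  alumina ceramic: σ_y = 394.0 MPa, ρ = 3880 kg/m³
  elm: σ_y = 51.50 MPa, ρ = 674.4 kg/m³
  tungsten: σ_y = 682.0 MPa, ρ = 19220 kg/m³
  silicon nitride: M = 275 kN·m/kg
  maraging steel: M = 193 kN·m/kg
  alumina ceramic: M = 102 kN·m/kg
  elm: M = 76.4 kN·m/kg
  polycarbonate: M = 54.8 kN·m/kg
  tungsten: M = 35.5 kN·m/kg
Highest index: silicon nitride.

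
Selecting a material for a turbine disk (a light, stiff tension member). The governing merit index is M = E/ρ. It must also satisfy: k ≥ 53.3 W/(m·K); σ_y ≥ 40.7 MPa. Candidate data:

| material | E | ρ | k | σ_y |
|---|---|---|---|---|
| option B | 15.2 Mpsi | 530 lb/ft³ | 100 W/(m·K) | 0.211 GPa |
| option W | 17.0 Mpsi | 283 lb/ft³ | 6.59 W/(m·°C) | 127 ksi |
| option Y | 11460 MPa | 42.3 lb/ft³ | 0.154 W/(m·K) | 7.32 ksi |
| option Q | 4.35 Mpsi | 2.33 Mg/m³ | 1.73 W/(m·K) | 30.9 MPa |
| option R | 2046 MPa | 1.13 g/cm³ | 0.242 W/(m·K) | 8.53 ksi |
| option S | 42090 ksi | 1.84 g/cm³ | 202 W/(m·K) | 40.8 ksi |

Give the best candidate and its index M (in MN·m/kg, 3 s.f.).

option S, M = 158 MN·m/kg

Screen on constraints: k ≥ 53.3 W/(m·K); σ_y ≥ 40.7 MPa. Survivors: option B, option S.
Normalizing units and computing the index:
  option B: E = 104.8 GPa, ρ = 8490 kg/m³
  option S: E = 290.2 GPa, ρ = 1840 kg/m³
  option S: M = 158 MN·m/kg
  option B: M = 12.3 MN·m/kg
Highest index: option S.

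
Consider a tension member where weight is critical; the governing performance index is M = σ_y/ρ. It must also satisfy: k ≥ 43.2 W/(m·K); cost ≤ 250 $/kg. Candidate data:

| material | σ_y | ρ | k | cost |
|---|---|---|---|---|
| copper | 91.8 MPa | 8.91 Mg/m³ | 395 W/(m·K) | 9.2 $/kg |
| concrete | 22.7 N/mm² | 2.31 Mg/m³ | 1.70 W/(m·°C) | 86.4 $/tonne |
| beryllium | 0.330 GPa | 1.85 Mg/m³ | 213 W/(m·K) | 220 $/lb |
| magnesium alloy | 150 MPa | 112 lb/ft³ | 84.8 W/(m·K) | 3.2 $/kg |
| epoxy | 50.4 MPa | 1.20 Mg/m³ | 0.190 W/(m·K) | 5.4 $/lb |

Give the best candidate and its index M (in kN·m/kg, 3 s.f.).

magnesium alloy, M = 83.6 kN·m/kg

Screen on constraints: k ≥ 43.2 W/(m·K); cost ≤ 250 $/kg. Survivors: copper, magnesium alloy.
In SI units:
  copper: σ_y = 91.80 MPa, ρ = 8910 kg/m³
  magnesium alloy: σ_y = 150.0 MPa, ρ = 1794 kg/m³
  magnesium alloy: M = 83.6 kN·m/kg
  copper: M = 10.3 kN·m/kg
Magnesium alloy ranks first.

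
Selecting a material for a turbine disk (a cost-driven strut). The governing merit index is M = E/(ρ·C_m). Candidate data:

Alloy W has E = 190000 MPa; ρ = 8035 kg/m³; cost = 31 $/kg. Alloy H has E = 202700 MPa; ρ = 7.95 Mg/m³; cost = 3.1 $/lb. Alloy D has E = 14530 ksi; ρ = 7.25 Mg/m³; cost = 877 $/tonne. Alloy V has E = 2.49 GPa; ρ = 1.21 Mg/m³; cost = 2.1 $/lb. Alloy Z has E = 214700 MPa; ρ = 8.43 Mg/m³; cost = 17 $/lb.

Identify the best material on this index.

Putting every candidate on a common basis:
  alloy W: E = 190.0 GPa, ρ = 8035 kg/m³, cost = 31.00 $/kg
  alloy H: E = 202.7 GPa, ρ = 7950 kg/m³, cost = 6.834 $/kg
  alloy D: E = 100.2 GPa, ρ = 7250 kg/m³, cost = 0.8770 $/kg
  alloy V: E = 2.490 GPa, ρ = 1210 kg/m³, cost = 4.630 $/kg
  alloy Z: E = 214.7 GPa, ρ = 8430 kg/m³, cost = 37.48 $/kg
  alloy D: M = 15.8 MN·m per $
  alloy H: M = 3.73 MN·m per $
  alloy W: M = 0.763 MN·m per $
  alloy Z: M = 0.680 MN·m per $
  alloy V: M = 0.444 MN·m per $
The maximum is for alloy D.

alloy D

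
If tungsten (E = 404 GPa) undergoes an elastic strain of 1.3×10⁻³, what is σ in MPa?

525 MPa

σ = E·ε = 404000 MPa × 1.3×10⁻³ = 525 MPa.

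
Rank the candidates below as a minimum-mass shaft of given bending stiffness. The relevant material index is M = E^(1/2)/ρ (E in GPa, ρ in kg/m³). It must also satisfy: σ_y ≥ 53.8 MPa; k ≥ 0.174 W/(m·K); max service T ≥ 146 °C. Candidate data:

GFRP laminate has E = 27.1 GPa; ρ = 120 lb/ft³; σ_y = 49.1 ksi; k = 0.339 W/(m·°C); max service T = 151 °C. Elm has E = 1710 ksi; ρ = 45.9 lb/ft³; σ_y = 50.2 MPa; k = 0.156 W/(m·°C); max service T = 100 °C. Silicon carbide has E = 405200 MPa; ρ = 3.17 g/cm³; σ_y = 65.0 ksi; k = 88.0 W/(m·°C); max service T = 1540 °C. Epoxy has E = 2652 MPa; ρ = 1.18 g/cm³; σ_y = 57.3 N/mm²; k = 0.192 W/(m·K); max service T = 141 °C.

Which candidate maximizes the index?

Screen on constraints: σ_y ≥ 53.8 MPa; k ≥ 0.174 W/(m·K); max service T ≥ 146 °C. Survivors: GFRP laminate, silicon carbide.
Normalizing units and computing the index:
  GFRP laminate: E = 27.10 GPa, ρ = 1922 kg/m³
  silicon carbide: E = 405.2 GPa, ρ = 3170 kg/m³
  silicon carbide: M = 6.35×10⁻³
  GFRP laminate: M = 2.71×10⁻³
Highest index: silicon carbide.

silicon carbide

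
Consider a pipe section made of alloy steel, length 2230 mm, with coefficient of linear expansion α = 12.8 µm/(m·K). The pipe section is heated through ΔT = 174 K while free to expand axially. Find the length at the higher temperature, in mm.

2235.0 mm

ΔL = α·L₀·ΔT = 12.8×10⁻⁶ × 2230 mm × 174.0 K = 4.97 mm.
L = L₀ + ΔL = 2230 + 4.97 = 2235.0 mm.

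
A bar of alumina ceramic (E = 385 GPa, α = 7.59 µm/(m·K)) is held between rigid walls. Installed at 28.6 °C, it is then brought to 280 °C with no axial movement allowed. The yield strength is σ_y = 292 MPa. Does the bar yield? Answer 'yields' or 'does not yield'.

ΔT = 251.4 K. Constrained thermal stress σ = E·α·ΔT = 385.0×10³ MPa × 7.59×10⁻⁶ × 251.4 = 735 MPa (compressive).
Compare to σ_y = 292 MPa: σ ≥ σ_y, so it yields.

yields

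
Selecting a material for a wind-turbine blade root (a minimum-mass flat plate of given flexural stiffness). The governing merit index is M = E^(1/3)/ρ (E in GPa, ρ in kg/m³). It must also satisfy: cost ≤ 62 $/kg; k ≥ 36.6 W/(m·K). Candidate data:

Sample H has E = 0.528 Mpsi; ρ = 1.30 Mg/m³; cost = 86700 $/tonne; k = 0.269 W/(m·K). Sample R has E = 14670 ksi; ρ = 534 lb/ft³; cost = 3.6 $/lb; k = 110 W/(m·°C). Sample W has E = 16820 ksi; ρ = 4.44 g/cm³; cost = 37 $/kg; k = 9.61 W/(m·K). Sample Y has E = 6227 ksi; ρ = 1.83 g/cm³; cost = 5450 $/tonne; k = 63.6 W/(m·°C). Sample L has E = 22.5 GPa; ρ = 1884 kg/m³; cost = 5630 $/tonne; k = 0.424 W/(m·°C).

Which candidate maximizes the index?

Screen on constraints: cost ≤ 62 $/kg; k ≥ 36.6 W/(m·K). Survivors: sample R, sample Y.
Normalizing units and computing the index:
  sample R: E = 101.1 GPa, ρ = 8554 kg/m³
  sample Y: E = 42.93 GPa, ρ = 1830 kg/m³
  sample Y: M = 1.91×10⁻³
  sample R: M = 0.545×10⁻³
Highest index: sample Y.

sample Y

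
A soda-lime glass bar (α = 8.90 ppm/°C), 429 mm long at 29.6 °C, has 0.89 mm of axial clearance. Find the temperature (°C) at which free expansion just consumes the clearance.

α·L₀·ΔT = 0.89 mm ⇒ ΔT = 0.89 / (8.90×10⁻⁶ × 429.0) = 233.1 K.
T = 29.6 + 233.1 = 262.7 °C.

263 °C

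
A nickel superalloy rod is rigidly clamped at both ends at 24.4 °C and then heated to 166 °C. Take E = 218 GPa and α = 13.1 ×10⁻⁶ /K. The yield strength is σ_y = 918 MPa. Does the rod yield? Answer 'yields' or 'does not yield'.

does not yield

ΔT = 141.6 K. Constrained thermal stress σ = E·α·ΔT = 218.0×10³ MPa × 13.1×10⁻⁶ × 141.6 = 404 MPa (compressive).
Compare to σ_y = 918 MPa: σ < σ_y, so it does not yield.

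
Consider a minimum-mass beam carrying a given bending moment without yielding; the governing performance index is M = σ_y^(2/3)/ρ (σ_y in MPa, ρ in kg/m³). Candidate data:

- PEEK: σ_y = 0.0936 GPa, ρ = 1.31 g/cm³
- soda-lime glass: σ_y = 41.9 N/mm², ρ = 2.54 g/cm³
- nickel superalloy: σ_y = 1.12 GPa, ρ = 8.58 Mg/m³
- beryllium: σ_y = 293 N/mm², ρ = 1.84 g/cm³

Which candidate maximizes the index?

beryllium

After converting to SI:
  PEEK: σ_y = 93.60 MPa, ρ = 1310 kg/m³
  soda-lime glass: σ_y = 41.90 MPa, ρ = 2540 kg/m³
  nickel superalloy: σ_y = 1120 MPa, ρ = 8580 kg/m³
  beryllium: σ_y = 293.0 MPa, ρ = 1840 kg/m³
  beryllium: M = 24.0×10⁻³
  PEEK: M = 15.7×10⁻³
  nickel superalloy: M = 12.6×10⁻³
  soda-lime glass: M = 4.75×10⁻³
The maximum is for beryllium.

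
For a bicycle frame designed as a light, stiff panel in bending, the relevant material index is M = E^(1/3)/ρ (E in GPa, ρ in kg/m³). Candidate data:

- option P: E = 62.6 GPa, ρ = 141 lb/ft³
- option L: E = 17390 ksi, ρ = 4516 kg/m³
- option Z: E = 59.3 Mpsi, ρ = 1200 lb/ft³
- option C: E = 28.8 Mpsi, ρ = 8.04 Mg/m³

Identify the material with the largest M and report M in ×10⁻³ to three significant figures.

option P, M = 1.76×10⁻³

Convert each candidate to consistent units, then evaluate M:
  option P: E = 62.60 GPa, ρ = 2259 kg/m³
  option L: E = 119.9 GPa, ρ = 4516 kg/m³
  option Z: E = 408.9 GPa, ρ = 19220 kg/m³
  option C: E = 198.6 GPa, ρ = 8040 kg/m³
  option P: M = 1.76×10⁻³
  option L: M = 1.09×10⁻³
  option C: M = 0.726×10⁻³
  option Z: M = 0.386×10⁻³
Option P ranks first.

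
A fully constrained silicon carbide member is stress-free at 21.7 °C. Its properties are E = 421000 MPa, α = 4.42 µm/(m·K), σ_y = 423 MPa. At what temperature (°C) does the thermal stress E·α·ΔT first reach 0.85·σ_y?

E = 421000 MPa = 421.0 GPa.
E·α·ΔT = 359.6 MPa ⇒ ΔT = 359.6 / (421.0×10³ × 4.42×10⁻⁶) = 193.2 K.
T = 21.7 + 193.2 = 214.9 °C.

215 °C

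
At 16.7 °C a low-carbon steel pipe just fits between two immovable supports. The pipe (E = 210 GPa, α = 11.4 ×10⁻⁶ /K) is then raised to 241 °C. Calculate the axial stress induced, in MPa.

537 MPa

ΔT = 224.3 K. Constrained thermal stress σ = E·α·ΔT = 210.0×10³ MPa × 11.4×10⁻⁶ × 224.3 = 537 MPa (compressive).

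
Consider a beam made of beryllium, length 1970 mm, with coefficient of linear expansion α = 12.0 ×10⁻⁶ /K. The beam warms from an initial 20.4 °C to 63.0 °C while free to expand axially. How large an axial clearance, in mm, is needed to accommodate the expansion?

1.01 mm

ΔT = 63.0 − 20.4 = 42.60 K.
ΔL = α·L₀·ΔT = 12.0×10⁻⁶ × 1970 mm × 42.60 K = 1.01 mm.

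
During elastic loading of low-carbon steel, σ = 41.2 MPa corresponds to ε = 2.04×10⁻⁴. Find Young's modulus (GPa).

E = σ/ε = 41.2 MPa / 2.04×10⁻⁴ = 202000 MPa = 202 GPa.

202 GPa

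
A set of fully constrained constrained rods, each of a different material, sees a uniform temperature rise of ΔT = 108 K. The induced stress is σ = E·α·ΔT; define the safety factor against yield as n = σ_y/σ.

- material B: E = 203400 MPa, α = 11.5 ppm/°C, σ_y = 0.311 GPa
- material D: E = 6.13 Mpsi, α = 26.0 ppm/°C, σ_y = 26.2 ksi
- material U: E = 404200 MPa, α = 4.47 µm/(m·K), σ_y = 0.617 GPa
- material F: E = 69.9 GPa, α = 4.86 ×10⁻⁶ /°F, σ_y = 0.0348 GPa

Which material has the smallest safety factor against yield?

With everything in SI (GPa, ×10⁻⁶/K, MPa):
  material B: E = 203.4, α = 11.5, σ_y = 311.0 → σ = 253 MPa, n = 1.23
  material D: E = 42.26, α = 26.0, σ_y = 180.6 → σ = 119 MPa, n = 1.52
  material U: E = 404.2, α = 4.47, σ_y = 617.0 → σ = 195 MPa, n = 3.16
  material F: E = 69.90, α = 8.75, σ_y = 34.80 → σ = 66.0 MPa, n = 0.527
Material F has the lowest safety factor, n = 0.527.

material F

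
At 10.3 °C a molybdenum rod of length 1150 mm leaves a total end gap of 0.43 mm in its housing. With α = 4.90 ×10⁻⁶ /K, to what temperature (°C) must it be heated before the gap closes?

α·L₀·ΔT = 0.43 mm ⇒ ΔT = 0.43 / (4.90×10⁻⁶ × 1150.0) = 76.31 K.
T = 10.3 + 76.31 = 86.61 °C.

86.6 °C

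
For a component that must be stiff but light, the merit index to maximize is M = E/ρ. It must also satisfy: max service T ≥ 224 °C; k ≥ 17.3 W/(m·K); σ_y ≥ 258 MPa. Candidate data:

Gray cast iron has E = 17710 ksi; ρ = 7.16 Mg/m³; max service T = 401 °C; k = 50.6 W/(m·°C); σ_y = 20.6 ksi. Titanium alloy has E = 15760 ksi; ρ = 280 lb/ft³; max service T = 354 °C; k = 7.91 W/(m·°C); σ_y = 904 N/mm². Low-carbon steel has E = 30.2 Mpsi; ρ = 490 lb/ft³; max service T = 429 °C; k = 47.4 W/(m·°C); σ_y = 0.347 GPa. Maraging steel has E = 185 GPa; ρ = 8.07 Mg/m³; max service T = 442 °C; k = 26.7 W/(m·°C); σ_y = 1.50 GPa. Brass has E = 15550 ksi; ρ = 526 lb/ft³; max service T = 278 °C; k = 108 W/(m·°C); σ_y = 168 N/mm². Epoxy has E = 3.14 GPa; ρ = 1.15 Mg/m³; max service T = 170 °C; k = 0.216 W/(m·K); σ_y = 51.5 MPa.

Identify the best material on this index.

low-carbon steel

Screen on constraints: max service T ≥ 224 °C; k ≥ 17.3 W/(m·K); σ_y ≥ 258 MPa. Survivors: low-carbon steel, maraging steel.
Putting every candidate on a common basis:
  low-carbon steel: E = 208.2 GPa, ρ = 7849 kg/m³
  maraging steel: E = 185.0 GPa, ρ = 8070 kg/m³
  low-carbon steel: M = 26.5 MN·m/kg
  maraging steel: M = 22.9 MN·m/kg
The maximum is for low-carbon steel.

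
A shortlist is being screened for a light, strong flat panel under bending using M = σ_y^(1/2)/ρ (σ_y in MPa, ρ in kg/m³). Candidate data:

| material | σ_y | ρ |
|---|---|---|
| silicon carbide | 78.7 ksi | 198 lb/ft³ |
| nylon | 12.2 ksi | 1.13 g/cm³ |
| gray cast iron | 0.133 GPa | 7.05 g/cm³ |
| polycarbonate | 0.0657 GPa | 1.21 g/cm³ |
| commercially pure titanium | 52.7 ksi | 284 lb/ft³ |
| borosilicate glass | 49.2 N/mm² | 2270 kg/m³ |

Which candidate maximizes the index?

nylon

In SI units:
  silicon carbide: σ_y = 542.6 MPa, ρ = 3172 kg/m³
  nylon: σ_y = 84.12 MPa, ρ = 1130 kg/m³
  gray cast iron: σ_y = 133.0 MPa, ρ = 7050 kg/m³
  polycarbonate: σ_y = 65.70 MPa, ρ = 1210 kg/m³
  commercially pure titanium: σ_y = 363.4 MPa, ρ = 4549 kg/m³
  borosilicate glass: σ_y = 49.20 MPa, ρ = 2270 kg/m³
  nylon: M = 8.12×10⁻³
  silicon carbide: M = 7.34×10⁻³
  polycarbonate: M = 6.70×10⁻³
  commercially pure titanium: M = 4.19×10⁻³
  borosilicate glass: M = 3.09×10⁻³
  gray cast iron: M = 1.64×10⁻³
Nylon ranks first.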